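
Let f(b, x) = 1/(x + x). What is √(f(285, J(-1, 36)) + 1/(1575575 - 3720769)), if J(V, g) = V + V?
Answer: I*√1150466469603/2145194 ≈ 0.5*I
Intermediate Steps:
J(V, g) = 2*V
f(b, x) = 1/(2*x)
√(f(285, J(-1, 36)) + 1/(1575575 - 3720769)) = √(1/(2*((2*(-1)))) + 1/(1575575 - 3720769)) = √((½)/(-2) + 1/(-2145194)) = √((½)*(-½) - 1/2145194) = √(-¼ - 1/2145194) = √(-1072599/4290388) = I*√1150466469603/2145194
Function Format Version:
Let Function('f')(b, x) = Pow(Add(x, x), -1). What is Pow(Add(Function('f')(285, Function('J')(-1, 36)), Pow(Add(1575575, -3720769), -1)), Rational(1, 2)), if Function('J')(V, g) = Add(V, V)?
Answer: Mul(Rational(1, 2145194), I, Pow(1150466469603, Rational(1, 2))) ≈ Mul(0.50000, I)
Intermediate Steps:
Function('J')(V, g) = Mul(2, V)
Function('f')(b, x) = Mul(Rational(1, 2), Pow(x, -1)) (Function('f')(b, x) = Pow(Mul(2, x), -1) = Mul(Rational(1, 2), Pow(x, -1)))
Pow(Add(Function('f')(285, Function('J')(-1, 36)), Pow(Add(1575575, -3720769), -1)), Rational(1, 2)) = Pow(Add(Mul(Rational(1, 2), Pow(Mul(2, -1), -1)), Pow(Add(1575575, -3720769), -1)), Rational(1, 2)) = Pow(Add(Mul(Rational(1, 2), Pow(-2, -1)), Pow(-2145194, -1)), Rational(1, 2)) = Pow(Add(Mul(Rational(1, 2), Rational(-1, 2)), Rational(-1, 2145194)), Rational(1, 2)) = Pow(Add(Rational(-1, 4), Rational(-1, 2145194)), Rational(1, 2)) = Pow(Rational(-1072599, 4290388), Rational(1, 2)) = Mul(Rational(1, 2145194), I, Pow(1150466469603, Rational(1, 2)))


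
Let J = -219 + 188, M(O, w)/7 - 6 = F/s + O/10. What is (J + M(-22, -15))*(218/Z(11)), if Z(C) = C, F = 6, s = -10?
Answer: -9374/55 ≈ -170.44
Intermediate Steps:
M(O, w) = 189/5 + 7*O/10 (M(O, w) = 42 + 7*(6/(-10) + O/10) = 42 + 7*(6*(-1/10) + O*(1/10)) = 42 + 7*(-3/5 + O/10) = 42 + (-21/5 + 7*O/10) = 189/5 + 7*O/10)
J = -31
(J + M(-22, -15))*(218/Z(11)) = (-31 + (189/5 + (7/10)*(-22)))*(218/11) = (-31 + (189/5 - 77/5))*(218*(1/11)) = (-31 + 112/5)*(218/11) = -43/5*218/11 = -9374/55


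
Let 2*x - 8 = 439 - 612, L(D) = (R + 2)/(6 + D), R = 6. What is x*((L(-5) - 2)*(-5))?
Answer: 2475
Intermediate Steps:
L(D) = 8/(6 + D) (L(D) = (6 + 2)/(6 + D) = 8/(6 + D))
x = -165/2 (x = 4 + (439 - 612)/2 = 4 + (1/2)*(-173) = 4 - 173/2 = -165/2 ≈ -82.500)
x*((L(-5) - 2)*(-5)) = -165*(8/(6 - 5) - 2)*(-5)/2 = -165*(8/1 - 2)*(-5)/2 = -165*(8*1 - 2)*(-5)/2 = -165*(8 - 2)*(-5)/2 = -495*(-5) = -165/2*(-30) = 2475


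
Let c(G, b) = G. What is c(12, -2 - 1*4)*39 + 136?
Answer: 604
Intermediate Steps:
c(12, -2 - 1*4)*39 + 136 = 12*39 + 136 = 468 + 136 = 604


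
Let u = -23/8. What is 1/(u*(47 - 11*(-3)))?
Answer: -1/230 ≈ -0.0043478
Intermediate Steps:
u = -23/8 (u = -23*⅛ = -23/8 ≈ -2.8750)
1/(u*(47 - 11*(-3))) = 1/(-23*(47 - 11*(-3))/8) = 1/(-23*(47 + 33)/8) = 1/(-23/8*80) = 1/(-230) = -1/230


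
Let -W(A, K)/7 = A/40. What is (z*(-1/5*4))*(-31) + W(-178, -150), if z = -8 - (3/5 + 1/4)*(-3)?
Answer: -10401/100 ≈ -104.01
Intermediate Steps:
z = -109/20 (z = -8 - (3*(1/5) + 1*(1/4))*(-3) = -8 - (3/5 + 1/4)*(-3) = -8 - 17*(-3)/20 = -8 - 1*(-51/20) = -8 + 51/20 = -109/20 ≈ -5.4500)
W(A, K) = -7*A/40
(z*(-1/5*4))*(-31) + W(-178, -150) = -109*(-1/5)*4/20*(-31) - 7/40*(-178) = -109*(-1*1/5)*4/20*(-31) + 623/20 = -(-109)*4/100*(-31) + 623/20 = -109/20*(-4/5)*(-31) + 623/20 = (109/25)*(-31) + 623/20 = -3379/25 + 623/20 = -10401/100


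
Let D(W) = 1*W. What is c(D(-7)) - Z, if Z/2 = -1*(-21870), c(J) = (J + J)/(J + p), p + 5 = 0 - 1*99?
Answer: -4855126/111 ≈ -43740.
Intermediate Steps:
p = -104 (p = -5 + (0 - 1*99) = -5 + (0 - 99) = -5 - 99 = -104)
D(W) = W
c(J) = 2*J/(-104 + J) (c(J) = (J + J)/(J - 104) = (2*J)/(-104 + J) = 2*J/(-104 + J))
Z = 43740 (Z = 2*(-1*(-21870)) = 2*21870 = 43740)
c(D(-7)) - Z = 2*(-7)/(-104 - 7) - 1*43740 = 2*(-7)/(-111) - 43740 = 2*(-7)*(-1/111) - 43740 = 14/111 - 43740 = -4855126/111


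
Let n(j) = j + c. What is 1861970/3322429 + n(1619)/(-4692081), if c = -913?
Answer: 794015311336/1417191453159 ≈ 0.56027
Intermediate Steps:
n(j) = -913 + j (n(j) = j - 913 = -913 + j)
1861970/3322429 + n(1619)/(-4692081) = 1861970/3322429 + (-913 + 1619)/(-4692081) = 1861970*(1/3322429) + 706*(-1/4692081) = 169270/302039 - 706/4692081 = 794015311336/1417191453159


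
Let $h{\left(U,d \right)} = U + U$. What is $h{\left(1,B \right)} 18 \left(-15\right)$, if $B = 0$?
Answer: $-540$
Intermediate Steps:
$h{\left(U,d \right)} = 2 U$
$h{\left(1,B \right)} 18 \left(-15\right) = 2 \cdot 1 \cdot 18 \left(-15\right) = 2 \cdot 18 \left(-15\right) = 36 \left(-15\right) = -540$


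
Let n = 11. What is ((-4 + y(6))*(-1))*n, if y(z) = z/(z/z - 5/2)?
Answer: 88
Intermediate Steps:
y(z) = -2*z/3 (y(z) = z/(1 - 5*1/2) = z/(1 - 5/2) = z/(-3/2) = z*(-2/3) = -2*z/3)
((-4 + y(6))*(-1))*n = ((-4 - 2/3*6)*(-1))*11 = ((-4 - 4)*(-1))*11 = -8*(-1)*11 = 8*11 = 88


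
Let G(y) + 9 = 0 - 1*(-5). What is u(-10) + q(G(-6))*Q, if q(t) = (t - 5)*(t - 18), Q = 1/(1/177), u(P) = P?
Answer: 35036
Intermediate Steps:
G(y) = -4 (G(y) = -9 + (0 - 1*(-5)) = -9 + (0 + 5) = -9 + 5 = -4)
Q = 177 (Q = 1/(1/177) = 177)
q(t) = (-18 + t)*(-5 + t) (q(t) = (-5 + t)*(-18 + t) = (-18 + t)*(-5 + t))
u(-10) + q(G(-6))*Q = -10 + (90 + (-4)² - 23*(-4))*177 = -10 + (90 + 16 + 92)*177 = -10 + 198*177 = -10 + 35046 = 35036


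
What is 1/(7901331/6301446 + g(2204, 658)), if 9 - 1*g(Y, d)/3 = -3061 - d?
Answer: 2100482/23494424465 ≈ 8.9403e-5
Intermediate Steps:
g(Y, d) = 9210 + 3*d (g(Y, d) = 27 - 3*(-3061 - d) = 27 + (9183 + 3*d) = 9210 + 3*d)
1/(7901331/6301446 + g(2204, 658)) = 1/(7901331/6301446 + (9210 + 3*658)) = 1/(7901331*(1/6301446) + (9210 + 1974)) = 1/(2633777/2100482 + 11184) = 1/(23494424465/2100482) = 2100482/23494424465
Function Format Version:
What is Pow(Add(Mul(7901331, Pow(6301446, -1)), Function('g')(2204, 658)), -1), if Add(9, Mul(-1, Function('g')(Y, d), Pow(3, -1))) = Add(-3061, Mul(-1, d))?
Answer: Rational(2100482, 23494424465) ≈ 8.9403e-5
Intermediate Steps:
Function('g')(Y, d) = Add(9210, Mul(3, d)) (Function('g')(Y, d) = Add(27, Mul(-3, Add(-3061, Mul(-1, d)))) = Add(27, Add(9183, Mul(3, d))) = Add(9210, Mul(3, d)))
Pow(Add(Mul(7901331, Pow(6301446, -1)), Function('g')(2204, 658)), -1) = Pow(Add(Mul(7901331, Pow(6301446, -1)), Add(9210, Mul(3, 658))), -1) = Pow(Add(Mul(7901331, Rational(1, 6301446)), Add(9210, 1974)), -1) = Pow(Add(Rational(2633777, 2100482), 11184), -1) = Pow(Rational(23494424465, 2100482), -1) = Rational(2100482, 23494424465)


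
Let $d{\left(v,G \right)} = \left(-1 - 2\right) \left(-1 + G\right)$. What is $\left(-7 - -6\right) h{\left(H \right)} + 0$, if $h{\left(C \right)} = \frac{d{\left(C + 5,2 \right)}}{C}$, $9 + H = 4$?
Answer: $- \frac{3}{5} \approx -0.6$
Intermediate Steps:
$H = -5$ ($H = -9 + 4 = -5$)
$d{\left(v,G \right)} = 3 - 3 G$ ($d{\left(v,G \right)} = - 3 \left(-1 + G\right) = 3 - 3 G$)
$h{\left(C \right)} = - \frac{3}{C}$ ($h{\left(C \right)} = \frac{3 - 6}{C} = - \frac{3}{C}$)
$\left(-7 - -6\right) h{\left(H \right)} + 0 = \left(-7 - -6\right) \left(- \frac{3}{-5}\right) + 0 = \left(-7 + 6\right) \left(\left(-3\right) \left(- \frac{1}{5}\right)\right) + 0 = \left(-1\right) \frac{3}{5} + 0 = - \frac{3}{5} + 0 = - \frac{3}{5}$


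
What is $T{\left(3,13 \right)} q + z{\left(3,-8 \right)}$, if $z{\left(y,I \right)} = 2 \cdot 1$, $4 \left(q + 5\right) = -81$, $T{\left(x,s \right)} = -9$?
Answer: $\frac{917}{4} \approx 229.25$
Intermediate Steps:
$q = - \frac{101}{4}$ ($q = -5 + \frac{1}{4} \left(-81\right) = -5 - \frac{81}{4} = - \frac{101}{4} \approx -25.25$)
$z{\left(y,I \right)} = 2$
$T{\left(3,13 \right)} q + z{\left(3,-8 \right)} = \left(-9\right) \left(- \frac{101}{4}\right) + 2 = \frac{909}{4} + 2 = \frac{917}{4}$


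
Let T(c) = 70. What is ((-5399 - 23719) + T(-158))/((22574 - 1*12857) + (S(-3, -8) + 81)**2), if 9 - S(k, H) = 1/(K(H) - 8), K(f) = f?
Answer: -7436288/4564033 ≈ -1.6293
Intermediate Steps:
S(k, H) = 9 - 1/(-8 + H) (S(k, H) = 9 - 1/(H - 8) = 9 - 1/(-8 + H))
((-5399 - 23719) + T(-158))/((22574 - 1*12857) + (S(-3, -8) + 81)**2) = ((-5399 - 23719) + 70)/((22574 - 1*12857) + ((-73 + 9*(-8))/(-8 - 8) + 81)**2) = (-29118 + 70)/((22574 - 12857) + ((-73 - 72)/(-16) + 81)**2) = -29048/(9717 + (-1/16*(-145) + 81)**2) = -29048/(9717 + (145/16 + 81)**2) = -29048/(9717 + (1441/16)**2) = -29048/(9717 + 2076481/256) = -29048/4564033/256 = -29048*256/4564033 = -7436288/4564033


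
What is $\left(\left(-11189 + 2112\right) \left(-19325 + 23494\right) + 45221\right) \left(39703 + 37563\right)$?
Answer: $-2920406930672$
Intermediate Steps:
$\left(\left(-11189 + 2112\right) \left(-19325 + 23494\right) + 45221\right) \left(39703 + 37563\right) = \left(\left(-9077\right) 4169 + 45221\right) 77266 = \left(-37842013 + 45221\right) 77266 = \left(-37796792\right) 77266 = -2920406930672$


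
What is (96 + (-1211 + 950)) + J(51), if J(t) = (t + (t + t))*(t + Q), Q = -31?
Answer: 2895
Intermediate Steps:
J(t) = 3*t*(-31 + t) (J(t) = (t + (t + t))*(t - 31) = (t + 2*t)*(-31 + t) = (3*t)*(-31 + t) = 3*t*(-31 + t))
(96 + (-1211 + 950)) + J(51) = (96 + (-1211 + 950)) + 3*51*(-31 + 51) = (96 - 261) + 3*51*20 = -165 + 3060 = 2895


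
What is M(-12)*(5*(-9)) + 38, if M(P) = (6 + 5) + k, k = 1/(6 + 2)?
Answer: -3701/8 ≈ -462.63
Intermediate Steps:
k = ⅛ (k = 1/8 = ⅛ ≈ 0.12500)
M(P) = 89/8 (M(P) = (6 + 5) + ⅛ = 11 + ⅛ = 89/8)
M(-12)*(5*(-9)) + 38 = 89*(5*(-9))/8 + 38 = (89/8)*(-45) + 38 = -4005/8 + 38 = -3701/8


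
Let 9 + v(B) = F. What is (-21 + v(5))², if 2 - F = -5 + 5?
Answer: 784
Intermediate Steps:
F = 2 (F = 2 - (-5 + 5) = 2 - 1*0 = 2 + 0 = 2)
v(B) = -7 (v(B) = -9 + 2 = -7)
(-21 + v(5))² = (-21 - 7)² = (-28)² = 784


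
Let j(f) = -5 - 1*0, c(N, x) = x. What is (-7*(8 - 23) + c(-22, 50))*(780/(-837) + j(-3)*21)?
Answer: -147775/9 ≈ -16419.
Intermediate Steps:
j(f) = -5 (j(f) = -5 + 0 = -5)
(-7*(8 - 23) + c(-22, 50))*(780/(-837) + j(-3)*21) = (-7*(8 - 23) + 50)*(780/(-837) - 5*21) = (-7*(-15) + 50)*(780*(-1/837) - 105) = (105 + 50)*(-260/279 - 105) = 155*(-29555/279) = -147775/9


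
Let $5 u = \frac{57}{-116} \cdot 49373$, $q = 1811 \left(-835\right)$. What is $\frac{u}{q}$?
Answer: $\frac{2814261}{877067300} \approx 0.0032087$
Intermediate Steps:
$q = -1512185$
$u = - \frac{2814261}{580}$ ($u = \frac{\frac{57}{-116} \cdot 49373}{5} = \frac{57 \left(- \frac{1}{116}\right) 49373}{5} = \frac{\left(- \frac{57}{116}\right) 49373}{5} = \frac{1}{5} \left(- \frac{2814261}{116}\right) = - \frac{2814261}{580} \approx -4852.2$)
$\frac{u}{q} = - \frac{2814261}{580 \left(-1512185\right)} = \left(- \frac{2814261}{580}\right) \left(- \frac{1}{1512185}\right) = \frac{2814261}{877067300}$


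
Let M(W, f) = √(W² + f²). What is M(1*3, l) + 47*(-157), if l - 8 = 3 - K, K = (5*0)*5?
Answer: -7379 + √130 ≈ -7367.6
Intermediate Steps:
K = 0 (K = 0*5 = 0)
l = 11 (l = 8 + (3 - 1*0) = 8 + (3 + 0) = 8 + 3 = 11)
M(1*3, l) + 47*(-157) = √((1*3)² + 11²) + 47*(-157) = √(3² + 121) - 7379 = √(9 + 121) - 7379 = √130 - 7379 = -7379 + √130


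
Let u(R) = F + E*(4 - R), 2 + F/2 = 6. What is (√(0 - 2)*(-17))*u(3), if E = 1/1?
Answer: -153*I*√2 ≈ -216.37*I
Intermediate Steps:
F = 8 (F = -4 + 2*6 = -4 + 12 = 8)
E = 1
u(R) = 12 - R (u(R) = 8 + 1*(4 - R) = 8 + (4 - R) = 12 - R)
(√(0 - 2)*(-17))*u(3) = (√(0 - 2)*(-17))*(12 - 1*3) = (√(-2)*(-17))*(12 - 3) = ((I*√2)*(-17))*9 = -17*I*√2*9 = -153*I*√2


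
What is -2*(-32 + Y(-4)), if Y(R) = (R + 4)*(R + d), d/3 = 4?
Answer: 64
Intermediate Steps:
d = 12 (d = 3*4 = 12)
Y(R) = (4 + R)*(12 + R) (Y(R) = (R + 4)*(R + 12) = (4 + R)*(12 + R))
-2*(-32 + Y(-4)) = -2*(-32 + (48 + (-4)² + 16*(-4))) = -2*(-32 + (48 + 16 - 64)) = -2*(-32 + 0) = -2*(-32) = 64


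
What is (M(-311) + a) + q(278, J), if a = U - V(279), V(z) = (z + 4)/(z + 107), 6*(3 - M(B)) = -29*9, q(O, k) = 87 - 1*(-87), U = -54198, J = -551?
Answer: -10417799/193 ≈ -53978.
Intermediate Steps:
q(O, k) = 174 (q(O, k) = 87 + 87 = 174)
M(B) = 93/2 (M(B) = 3 - (-29)*9/6 = 3 - ⅙*(-261) = 3 + 87/2 = 93/2)
V(z) = (4 + z)/(107 + z)
a = -20920711/386 (a = -54198 - (4 + 279)/(107 + 279) = -54198 - 283/386 = -20920711/386 ≈ -54199.)
(M(-311) + a) + q(278, J) = (93/2 - 20920711/386) + 174 = -10451381/193 + 174 = -10417799/193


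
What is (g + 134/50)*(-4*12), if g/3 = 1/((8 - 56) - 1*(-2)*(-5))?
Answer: -91464/725 ≈ -126.16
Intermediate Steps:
g = -3/58 (g = 3/((8 - 56) - 1*(-2)*(-5)) = 3/(-48 + 2*(-5)) = 3/(-48 - 10) = 3/(-58) = 3*(-1/58) = -3/58 ≈ -0.051724)
(g + 134/50)*(-4*12) = (-3/58 + 134/50)*(-4*12) = (-3/58 + 134*(1/50))*(-48) = (-3/58 + 67/25)*(-48) = (3811/1450)*(-48) = -91464/725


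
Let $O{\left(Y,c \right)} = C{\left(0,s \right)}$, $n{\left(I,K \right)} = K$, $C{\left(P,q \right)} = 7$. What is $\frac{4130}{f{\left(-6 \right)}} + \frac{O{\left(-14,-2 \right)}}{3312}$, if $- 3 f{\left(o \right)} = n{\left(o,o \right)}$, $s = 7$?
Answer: $\frac{6839287}{3312} \approx 2065.0$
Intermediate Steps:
$O{\left(Y,c \right)} = 7$
$f{\left(o \right)} = - \frac{o}{3}$
$\frac{4130}{f{\left(-6 \right)}} + \frac{O{\left(-14,-2 \right)}}{3312} = \frac{4130}{\left(- \frac{1}{3}\right) \left(-6\right)} + \frac{7}{3312} = \frac{4130}{2} + 7 \cdot \frac{1}{3312} = 4130 \cdot \frac{1}{2} + \frac{7}{3312} = 2065 + \frac{7}{3312} = \frac{6839287}{3312}$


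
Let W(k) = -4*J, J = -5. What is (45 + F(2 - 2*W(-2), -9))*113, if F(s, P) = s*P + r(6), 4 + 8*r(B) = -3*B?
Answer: 173681/4 ≈ 43420.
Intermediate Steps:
W(k) = 20 (W(k) = -4*(-5) = 20)
r(B) = -1/2 - 3*B/8 (r(B) = -1/2 + (-3*B)/8 = -1/2 - 3*B/8)
F(s, P) = -11/4 + P*s (F(s, P) = s*P + (-1/2 - 3/8*6) = P*s + (-1/2 - 9/4) = P*s - 11/4 = -11/4 + P*s)
(45 + F(2 - 2*W(-2), -9))*113 = (45 + (-11/4 - 9*(2 - 2*20)))*113 = (45 + (-11/4 - 9*(2 - 40)))*113 = (45 + (-11/4 - 9*(-38)))*113 = (45 + (-11/4 + 342))*113 = (45 + 1357/4)*113 = (1537/4)*113 = 173681/4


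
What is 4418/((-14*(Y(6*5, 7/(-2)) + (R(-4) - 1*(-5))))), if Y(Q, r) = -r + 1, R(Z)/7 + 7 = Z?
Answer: 4418/945 ≈ 4.6751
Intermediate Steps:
R(Z) = -49 + 7*Z
Y(Q, r) = 1 - r
4418/((-14*(Y(6*5, 7/(-2)) + (R(-4) - 1*(-5))))) = 4418/((-14*((1 - 7/(-2)) + ((-49 + 7*(-4)) - 1*(-5))))) = 4418/((-14*((1 - 7*(-1)/2) + ((-49 - 28) + 5)))) = 4418/((-14*((1 - 1*(-7/2)) + (-77 + 5)))) = 4418/((-14*((1 + 7/2) - 72))) = 4418/((-14*(9/2 - 72))) = 4418/((-14*(-135/2))) = 4418/945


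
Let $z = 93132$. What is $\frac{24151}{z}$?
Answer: $\frac{24151}{93132} \approx 0.25932$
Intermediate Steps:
$\frac{24151}{z} = \frac{24151}{93132}$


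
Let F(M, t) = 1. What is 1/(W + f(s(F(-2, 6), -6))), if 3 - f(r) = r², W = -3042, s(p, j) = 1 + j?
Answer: -1/3064 ≈ -0.00032637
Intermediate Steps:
f(r) = 3 - r²
1/(W + f(s(F(-2, 6), -6))) = 1/(-3042 + (3 - (1 - 6)²)) = 1/(-3042 + (3 - 1*(-5)²)) = 1/(-3042 + (3 - 1*25)) = 1/(-3042 + (3 - 25)) = 1/(-3042 - 22) = 1/(-3064) = -1/3064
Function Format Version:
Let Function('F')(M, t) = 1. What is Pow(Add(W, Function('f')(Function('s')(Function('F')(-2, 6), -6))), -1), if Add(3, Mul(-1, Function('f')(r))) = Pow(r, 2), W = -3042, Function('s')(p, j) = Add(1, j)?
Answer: Rational(-1, 3064) ≈ -0.00032637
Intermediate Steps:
Function('f')(r) = Add(3, Mul(-1, Pow(r, 2)))
Pow(Add(W, Function('f')(Function('s')(Function('F')(-2, 6), -6))), -1) = Pow(Add(-3042, Add(3, Mul(-1, Pow(Add(1, -6), 2)))), -1) = Pow(Add(-3042, Add(3, Mul(-1, Pow(-5, 2)))), -1) = Pow(Add(-3042, Add(3, Mul(-1, 25))), -1) = Pow(Add(-3042, Add(3, -25)), -1) = Pow(Add(-3042, -22), -1) = Pow(-3064, -1) = Rational(-1, 3064)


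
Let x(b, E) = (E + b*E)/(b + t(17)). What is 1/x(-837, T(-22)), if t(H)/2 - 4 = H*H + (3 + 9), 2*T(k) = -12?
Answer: -227/5016 ≈ -0.045255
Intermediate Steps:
T(k) = -6 (T(k) = (½)*(-12) = -6)
t(H) = 32 + 2*H² (t(H) = 8 + 2*(H*H + (3 + 9)) = 8 + 2*(H² + 12) = 8 + 2*(12 + H²) = 8 + (24 + 2*H²) = 32 + 2*H²)
x(b, E) = (E + E*b)/(610 + b) (x(b, E) = (E + b*E)/(b + (32 + 2*17²)) = (E + E*b)/(b + (32 + 2*289)) = (E + E*b)/(b + (32 + 578)) = (E + E*b)/(b + 610) = (E + E*b)/(610 + b))
1/x(-837, T(-22)) = 1/(-6*(1 - 837)/(610 - 837)) = 1/(-6*(-836)/(-227)) = 1/(-6*(-1/227)*(-836)) = 1/(-5016/227) = -227/5016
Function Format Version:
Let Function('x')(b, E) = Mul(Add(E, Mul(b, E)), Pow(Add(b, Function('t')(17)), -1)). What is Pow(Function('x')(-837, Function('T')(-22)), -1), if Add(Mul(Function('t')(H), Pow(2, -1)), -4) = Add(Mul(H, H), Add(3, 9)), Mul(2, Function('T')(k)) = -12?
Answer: Rational(-227, 5016) ≈ -0.045255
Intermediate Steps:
Function('T')(k) = -6 (Function('T')(k) = Mul(Rational(1, 2), -12) = -6)
Function('t')(H) = Add(32, Mul(2, Pow(H, 2))) (Function('t')(H) = Add(8, Mul(2, Add(Mul(H, H), Add(3, 9)))) = Add(8, Mul(2, Add(Pow(H, 2), 12))) = Add(8, Mul(2, Add(12, Pow(H, 2)))) = Add(8, Add(24, Mul(2, Pow(H, 2)))) = Add(32, Mul(2, Pow(H, 2))))
Function('x')(b, E) = Mul(Pow(Add(610, b), -1), Add(E, Mul(E, b))) (Function('x')(b, E) = Mul(Add(E, Mul(b, E)), Pow(Add(b, Add(32, Mul(2, Pow(17, 2)))), -1)) = Mul(Add(E, Mul(E, b)), Pow(Add(b, Add(32, Mul(2, 289))), -1)) = Mul(Add(E, Mul(E, b)), Pow(Add(b, Add(32, 578)), -1)) = Mul(Add(E, Mul(E, b)), Pow(Add(b, 610), -1)) = Mul(Add(E, Mul(E, b)), Pow(Add(610, b), -1)) = Mul(Pow(Add(610, b), -1), Add(E, Mul(E, b))))
Pow(Function('x')(-837, Function('T')(-22)), -1) = Pow(Mul(-6, Pow(Add(610, -837), -1), Add(1, -837)), -1) = Pow(Mul(-6, Pow(-227, -1), -836), -1) = Pow(Mul(-6, Rational(-1, 227), -836), -1) = Pow(Rational(-5016, 227), -1) = Rational(-227, 5016)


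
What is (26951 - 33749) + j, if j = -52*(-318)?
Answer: 9738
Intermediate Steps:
j = 16536
(26951 - 33749) + j = (26951 - 33749) + 16536 = -6798 + 16536 = 9738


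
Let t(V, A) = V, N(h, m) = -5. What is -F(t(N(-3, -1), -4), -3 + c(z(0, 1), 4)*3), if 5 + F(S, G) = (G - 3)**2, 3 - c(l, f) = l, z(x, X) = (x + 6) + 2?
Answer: -436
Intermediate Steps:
z(x, X) = 8 + x (z(x, X) = (6 + x) + 2 = 8 + x)
c(l, f) = 3 - l
F(S, G) = -5 + (-3 + G)**2 (F(S, G) = -5 + (G - 3)**2 = -5 + (-3 + G)**2)
-F(t(N(-3, -1), -4), -3 + c(z(0, 1), 4)*3) = -(-5 + (-3 + (-3 + (3 - (8 + 0))*3))**2) = -(-5 + (-3 + (-3 + (3 - 1*8)*3))**2) = -(-5 + (-3 + (-3 + (3 - 8)*3))**2) = -(-5 + (-3 + (-3 - 5*3))**2) = -(-5 + (-3 + (-3 - 15))**2) = -(-5 + (-3 - 18)**2) = -(-5 + (-21)**2) = -(-5 + 441) = -1*436 = -436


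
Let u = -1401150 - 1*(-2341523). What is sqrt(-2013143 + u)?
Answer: I*sqrt(1072770) ≈ 1035.7*I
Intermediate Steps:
u = 940373 (u = -1401150 + 2341523 = 940373)
sqrt(-2013143 + u) = sqrt(-2013143 + 940373) = sqrt(-1072770) = I*sqrt(1072770)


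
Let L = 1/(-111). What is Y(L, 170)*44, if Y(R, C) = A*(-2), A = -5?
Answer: 440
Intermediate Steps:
L = -1/111 ≈ -0.0090090
Y(R, C) = 10 (Y(R, C) = -5*(-2) = 10)
Y(L, 170)*44 = 10*44 = 440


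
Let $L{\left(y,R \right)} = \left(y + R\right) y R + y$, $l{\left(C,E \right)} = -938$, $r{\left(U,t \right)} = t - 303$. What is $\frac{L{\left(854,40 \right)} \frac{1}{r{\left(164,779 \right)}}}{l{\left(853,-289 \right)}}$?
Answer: $- \frac{2181421}{31892} \approx -68.4$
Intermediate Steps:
$r{\left(U,t \right)} = -303 + t$
$L{\left(y,R \right)} = y + R y \left(R + y\right)$ ($L{\left(y,R \right)} = \left(R + y\right) y R + y = y \left(R + y\right) R + y = R y \left(R + y\right) + y = y + R y \left(R + y\right)$)
$\frac{L{\left(854,40 \right)} \frac{1}{r{\left(164,779 \right)}}}{l{\left(853,-289 \right)}} = \frac{854 \left(1 + 40^{2} + 40 \cdot 854\right) \frac{1}{-303 + 779}}{-938} = \frac{854 \left(1 + 1600 + 34160\right)}{476} \left(- \frac{1}{938}\right) = 854 \cdot 35761 \cdot \frac{1}{476} \left(- \frac{1}{938}\right) = 30539894 \cdot \frac{1}{476} \left(- \frac{1}{938}\right) = \frac{2181421}{34} \left(- \frac{1}{938}\right) = - \frac{2181421}{31892}$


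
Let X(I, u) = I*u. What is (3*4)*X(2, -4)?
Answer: -96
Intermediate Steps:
(3*4)*X(2, -4) = (3*4)*(2*(-4)) = 12*(-8) = -96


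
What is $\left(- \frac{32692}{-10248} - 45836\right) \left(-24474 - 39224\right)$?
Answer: $\frac{3739826115491}{1281} \approx 2.9195 \cdot 10^{9}$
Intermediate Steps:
$\left(- \frac{32692}{-10248} - 45836\right) \left(-24474 - 39224\right) = \left(\left(-32692\right) \left(- \frac{1}{10248}\right) - 45836\right) \left(-63698\right) = \left(\frac{8173}{2562} - 45836\right) \left(-63698\right) = \left(- \frac{117423659}{2562}\right) \left(-63698\right) = \frac{3739826115491}{1281}$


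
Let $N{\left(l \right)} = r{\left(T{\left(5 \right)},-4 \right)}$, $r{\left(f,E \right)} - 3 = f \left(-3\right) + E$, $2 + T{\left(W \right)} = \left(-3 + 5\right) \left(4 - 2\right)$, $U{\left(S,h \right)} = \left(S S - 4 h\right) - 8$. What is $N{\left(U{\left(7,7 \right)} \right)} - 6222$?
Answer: $-6229$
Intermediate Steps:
$U{\left(S,h \right)} = -8 + S^{2} - 4 h$ ($U{\left(S,h \right)} = \left(S^{2} - 4 h\right) - 8 = -8 + S^{2} - 4 h$)
$T{\left(W \right)} = 2$ ($T{\left(W \right)} = -2 + \left(-3 + 5\right) \left(4 - 2\right) = -2 + 2 \cdot 2 = -2 + 4 = 2$)
$r{\left(f,E \right)} = 3 + E - 3 f$ ($r{\left(f,E \right)} = 3 + \left(f \left(-3\right) + E\right) = 3 + \left(- 3 f + E\right) = 3 + \left(E - 3 f\right) = 3 + E - 3 f$)
$N{\left(l \right)} = -7$ ($N{\left(l \right)} = 3 - 4 - 6 = -7$)
$N{\left(U{\left(7,7 \right)} \right)} - 6222 = -7 - 6222 = -6229$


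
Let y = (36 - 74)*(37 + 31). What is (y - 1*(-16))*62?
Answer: -159216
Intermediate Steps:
y = -2584 (y = -38*68 = -2584)
(y - 1*(-16))*62 = (-2584 - 1*(-16))*62 = (-2584 + 16)*62 = -2568*62 = -159216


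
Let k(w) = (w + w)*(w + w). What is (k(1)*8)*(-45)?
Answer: -1440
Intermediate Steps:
k(w) = 4*w**2 (k(w) = (2*w)*(2*w) = 4*w**2)
(k(1)*8)*(-45) = ((4*1**2)*8)*(-45) = ((4*1)*8)*(-45) = (4*8)*(-45) = 32*(-45) = -1440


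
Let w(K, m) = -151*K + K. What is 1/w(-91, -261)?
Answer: 1/13650 ≈ 7.3260e-5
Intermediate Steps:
w(K, m) = -150*K
1/w(-91, -261) = 1/(-150*(-91)) = 1/13650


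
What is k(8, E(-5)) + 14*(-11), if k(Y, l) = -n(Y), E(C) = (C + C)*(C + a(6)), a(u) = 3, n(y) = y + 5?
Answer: -167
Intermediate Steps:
n(y) = 5 + y
E(C) = 2*C*(3 + C) (E(C) = (C + C)*(C + 3) = (2*C)*(3 + C) = 2*C*(3 + C))
k(Y, l) = -5 - Y (k(Y, l) = -(5 + Y) = -5 - Y)
k(8, E(-5)) + 14*(-11) = (-5 - 1*8) + 14*(-11) = (-5 - 8) - 154 = -13 - 154 = -167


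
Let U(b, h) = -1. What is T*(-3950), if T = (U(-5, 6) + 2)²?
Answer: -3950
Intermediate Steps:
T = 1 (T = (-1 + 2)² = 1² = 1)
T*(-3950) = 1*(-3950) = -3950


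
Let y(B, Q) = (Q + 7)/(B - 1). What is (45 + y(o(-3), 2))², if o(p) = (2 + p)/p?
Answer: 3969/4 ≈ 992.25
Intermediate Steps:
y(B, Q) = (7 + Q)/(-1 + B)
(45 + y(o(-3), 2))² = (45 + (7 + 2)/(-1 + (2 - 3)/(-3)))² = (45 + 9/(-1 - ⅓*(-1)))² = (45 + 9/(-1 + ⅓))² = (45 + 9/(-⅔))² = (45 - 3/2*9)² = (45 - 27/2)² = (63/2)² = 3969/4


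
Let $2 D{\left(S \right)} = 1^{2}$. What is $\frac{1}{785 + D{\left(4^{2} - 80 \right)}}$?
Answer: $\frac{2}{1571} \approx 0.0012731$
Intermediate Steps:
$D{\left(S \right)} = \frac{1}{2}$ ($D{\left(S \right)} = \frac{1^{2}}{2} = \frac{1}{2} \cdot 1 = \frac{1}{2}$)
$\frac{1}{785 + D{\left(4^{2} - 80 \right)}} = \frac{1}{785 + \frac{1}{2}} = \frac{1}{\frac{1571}{2}} = \frac{2}{1571}$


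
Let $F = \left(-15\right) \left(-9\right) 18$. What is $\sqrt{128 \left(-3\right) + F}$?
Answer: $\sqrt{2046} \approx 45.233$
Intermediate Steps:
$F = 2430$ ($F = 135 \cdot 18 = 2430$)
$\sqrt{128 \left(-3\right) + F} = \sqrt{128 \left(-3\right) + 2430} = \sqrt{-384 + 2430} = \sqrt{2046}$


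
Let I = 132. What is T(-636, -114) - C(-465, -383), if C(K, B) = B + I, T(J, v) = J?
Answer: -385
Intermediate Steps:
C(K, B) = 132 + B (C(K, B) = B + 132 = 132 + B)
T(-636, -114) - C(-465, -383) = -636 - (132 - 383) = -636 - 1*(-251) = -636 + 251 = -385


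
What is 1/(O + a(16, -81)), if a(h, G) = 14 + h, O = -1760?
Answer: -1/1730 ≈ -0.00057803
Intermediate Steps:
1/(O + a(16, -81)) = 1/(-1760 + (14 + 16)) = 1/(-1760 + 30) = 1/(-1730) = -1/1730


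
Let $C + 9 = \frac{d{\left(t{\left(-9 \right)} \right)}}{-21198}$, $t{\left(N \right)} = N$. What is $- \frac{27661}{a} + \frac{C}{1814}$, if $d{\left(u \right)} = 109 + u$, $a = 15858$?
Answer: $- \frac{44445008227}{25407933399} \approx -1.7493$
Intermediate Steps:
$C = - \frac{95441}{10599}$ ($C = -9 + \frac{109 - 9}{-21198} = -9 + 100 \left(- \frac{1}{21198}\right) = -9 - \frac{50}{10599} = - \frac{95441}{10599} \approx -9.0047$)
$- \frac{27661}{a} + \frac{C}{1814} = - \frac{27661}{15858} - \frac{95441}{10599 \cdot 1814} = \left(-27661\right) \frac{1}{15858} - \frac{95441}{19226586} = - \frac{27661}{15858} - \frac{95441}{19226586} = - \frac{44445008227}{25407933399}$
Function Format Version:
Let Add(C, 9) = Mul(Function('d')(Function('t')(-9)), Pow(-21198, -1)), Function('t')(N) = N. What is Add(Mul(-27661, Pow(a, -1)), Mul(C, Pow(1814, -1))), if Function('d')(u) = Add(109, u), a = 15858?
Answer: Rational(-44445008227, 25407933399) ≈ -1.7493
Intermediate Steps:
C = Rational(-95441, 10599) (C = Add(-9, Mul(Add(109, -9), Pow(-21198, -1))) = Add(-9, Mul(100, Rational(-1, 21198))) = Add(-9, Rational(-50, 10599)) = Rational(-95441, 10599) ≈ -9.0047)
Add(Mul(-27661, Pow(a, -1)), Mul(C, Pow(1814, -1))) = Add(Mul(-27661, Pow(15858, -1)), Mul(Rational(-95441, 10599), Pow(1814, -1))) = Add(Mul(-27661, Rational(1, 15858)), Mul(Rational(-95441, 10599), Rational(1, 1814))) = Add(Rational(-27661, 15858), Rational(-95441, 19226586)) = Rational(-44445008227, 25407933399)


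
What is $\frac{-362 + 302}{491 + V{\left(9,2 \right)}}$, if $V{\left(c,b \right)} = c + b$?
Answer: $- \frac{30}{251} \approx -0.11952$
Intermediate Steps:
$V{\left(c,b \right)} = b + c$
$\frac{-362 + 302}{491 + V{\left(9,2 \right)}} = \frac{-362 + 302}{491 + \left(2 + 9\right)} = - \frac{60}{491 + 11} = - \frac{60}{502} = \left(-60\right) \frac{1}{502} = - \frac{30}{251}$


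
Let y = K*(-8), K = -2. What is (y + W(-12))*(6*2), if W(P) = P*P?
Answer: 1920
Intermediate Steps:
y = 16 (y = -2*(-8) = 16)
W(P) = P**2
(y + W(-12))*(6*2) = (16 + (-12)**2)*(6*2) = (16 + 144)*12 = 160*12 = 1920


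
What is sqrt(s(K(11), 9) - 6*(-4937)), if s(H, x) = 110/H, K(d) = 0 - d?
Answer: 2*sqrt(7403) ≈ 172.08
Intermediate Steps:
K(d) = -d
sqrt(s(K(11), 9) - 6*(-4937)) = sqrt(110/((-1*11)) - 6*(-4937)) = sqrt(110/(-11) + 29622) = sqrt(110*(-1/11) + 29622) = sqrt(-10 + 29622) = sqrt(29612) = 2*sqrt(7403)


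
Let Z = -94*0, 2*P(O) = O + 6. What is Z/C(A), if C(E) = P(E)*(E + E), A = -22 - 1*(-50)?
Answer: 0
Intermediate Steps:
A = 28 (A = -22 + 50 = 28)
P(O) = 3 + O/2 (P(O) = (O + 6)/2 = (6 + O)/2 = 3 + O/2)
Z = 0
C(E) = 2*E*(3 + E/2) (C(E) = (3 + E/2)*(E + E) = (3 + E/2)*(2*E) = 2*E*(3 + E/2))
Z/C(A) = 0/((28*(6 + 28))) = 0/((28*34)) = 0/952 = 0*(1/952) = 0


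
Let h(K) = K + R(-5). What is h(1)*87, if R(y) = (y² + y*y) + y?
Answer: 4002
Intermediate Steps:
R(y) = y + 2*y² (R(y) = (y² + y²) + y = 2*y² + y = y + 2*y²)
h(K) = 45 + K (h(K) = K - 5*(1 + 2*(-5)) = K - 5*(1 - 10) = K - 5*(-9) = K + 45 = 45 + K)
h(1)*87 = (45 + 1)*87 = 46*87 = 4002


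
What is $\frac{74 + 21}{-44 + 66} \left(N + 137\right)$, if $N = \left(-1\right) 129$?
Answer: $\frac{380}{11} \approx 34.545$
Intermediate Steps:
$N = -129$
$\frac{74 + 21}{-44 + 66} \left(N + 137\right) = \frac{74 + 21}{-44 + 66} \left(-129 + 137\right) = \frac{95}{22} \cdot 8 = \frac{380}{11}$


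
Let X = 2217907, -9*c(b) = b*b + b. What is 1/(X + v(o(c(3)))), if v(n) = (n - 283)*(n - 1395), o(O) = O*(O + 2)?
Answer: 81/211748932 ≈ 3.8253e-7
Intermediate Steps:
c(b) = -b/9 - b²/9 (c(b) = -(b*b + b)/9 = -(b² + b)/9 = -(b + b²)/9 = -b/9 - b²/9)
o(O) = O*(2 + O)
v(n) = (-1395 + n)*(-283 + n) (v(n) = (-283 + n)*(-1395 + n) = (-1395 + n)*(-283 + n))
1/(X + v(o(c(3)))) = 1/(2217907 + (394785 + ((-⅑*3*(1 + 3))*(2 - ⅑*3*(1 + 3)))² - 1678*(-⅑*3*(1 + 3))*(2 - ⅑*3*(1 + 3)))) = 1/(2217907 + (394785 + ((-⅑*3*4)*(2 - ⅑*3*4))² - 1678*(-⅑*3*4)*(2 - ⅑*3*4))) = 1/(2217907 + (394785 + (-4*(2 - 4/3)/3)² - (-6712)*(2 - 4/3)/3)) = 1/(2217907 + (394785 + (-4/3*⅔)² - (-6712)*2/(3*3))) = 1/(2217907 + (394785 + (-8/9)² - 1678*(-8/9))) = 1/(2217907 + (394785 + 64/81 + 13424/9)) = 1/(2217907 + 32098465/81) = 1/(211748932/81) = 81/211748932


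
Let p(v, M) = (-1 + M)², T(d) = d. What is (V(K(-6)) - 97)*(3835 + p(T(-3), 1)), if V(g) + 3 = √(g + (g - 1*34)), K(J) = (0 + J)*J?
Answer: -383500 + 3835*√38 ≈ -3.5986e+5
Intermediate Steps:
K(J) = J² (K(J) = J*J = J²)
V(g) = -3 + √(-34 + 2*g) (V(g) = -3 + √(g + (g - 1*34)) = -3 + √(g + (g - 34)) = -3 + √(g + (-34 + g)) = -3 + √(-34 + 2*g))
(V(K(-6)) - 97)*(3835 + p(T(-3), 1)) = ((-3 + √(-34 + 2*(-6)²)) - 97)*(3835 + (-1 + 1)²) = ((-3 + √(-34 + 2*36)) - 97)*(3835 + 0²) = ((-3 + √(-34 + 72)) - 97)*(3835 + 0) = ((-3 + √38) - 97)*3835 = (-100 + √38)*3835 = -383500 + 3835*√38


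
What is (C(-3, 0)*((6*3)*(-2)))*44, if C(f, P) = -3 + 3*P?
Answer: 4752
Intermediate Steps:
(C(-3, 0)*((6*3)*(-2)))*44 = ((-3 + 3*0)*((6*3)*(-2)))*44 = ((-3 + 0)*(18*(-2)))*44 = -3*(-36)*44 = 108*44 = 4752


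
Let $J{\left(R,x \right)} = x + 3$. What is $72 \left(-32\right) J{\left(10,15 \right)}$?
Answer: $-41472$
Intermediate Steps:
$J{\left(R,x \right)} = 3 + x$
$72 \left(-32\right) J{\left(10,15 \right)} = 72 \left(-32\right) \left(3 + 15\right) = \left(-2304\right) 18 = -41472$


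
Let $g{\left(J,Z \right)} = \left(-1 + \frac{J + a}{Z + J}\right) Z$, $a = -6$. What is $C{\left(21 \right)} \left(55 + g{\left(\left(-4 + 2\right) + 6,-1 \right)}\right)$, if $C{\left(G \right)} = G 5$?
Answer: $5950$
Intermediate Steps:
$C{\left(G \right)} = 5 G$
$g{\left(J,Z \right)} = Z \left(-1 + \frac{-6 + J}{J + Z}\right)$ ($g{\left(J,Z \right)} = \left(-1 + \frac{J - 6}{Z + J}\right) Z = \left(-1 + \frac{-6 + J}{J + Z}\right) Z = Z \left(-1 + \frac{-6 + J}{J + Z}\right)$)
$C{\left(21 \right)} \left(55 + g{\left(\left(-4 + 2\right) + 6,-1 \right)}\right) = 5 \cdot 21 \left(55 - - \frac{6 - 1}{\left(\left(-4 + 2\right) + 6\right) - 1}\right) = 105 \left(55 - \left(-1\right) \frac{1}{\left(-2 + 6\right) - 1} \cdot 5\right) = 105 \left(55 - \left(-1\right) \frac{1}{4 - 1} \cdot 5\right) = 105 \left(55 - \left(-1\right) \frac{1}{3} \cdot 5\right) = 105 \left(55 + \frac{5}{3}\right) = 105 \cdot \frac{170}{3} = 5950$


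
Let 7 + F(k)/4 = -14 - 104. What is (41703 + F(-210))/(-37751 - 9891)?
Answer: -41203/47642 ≈ -0.86485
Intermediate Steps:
F(k) = -500 (F(k) = -28 + 4*(-14 - 104) = -28 + 4*(-118) = -28 - 472 = -500)
(41703 + F(-210))/(-37751 - 9891) = (41703 - 500)/(-37751 - 9891) = 41203/(-47642) = 41203*(-1/47642) = -41203/47642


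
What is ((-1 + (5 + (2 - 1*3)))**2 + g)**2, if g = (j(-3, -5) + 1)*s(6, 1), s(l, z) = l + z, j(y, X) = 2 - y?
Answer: 2601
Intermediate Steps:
g = 42 (g = ((2 - 1*(-3)) + 1)*(6 + 1) = ((2 + 3) + 1)*7 = (5 + 1)*7 = 6*7 = 42)
((-1 + (5 + (2 - 1*3)))**2 + g)**2 = ((-1 + (5 + (2 - 1*3)))**2 + 42)**2 = ((-1 + (5 + (2 - 3)))**2 + 42)**2 = ((-1 + (5 - 1))**2 + 42)**2 = ((-1 + 4)**2 + 42)**2 = (3**2 + 42)**2 = (9 + 42)**2 = 51**2 = 2601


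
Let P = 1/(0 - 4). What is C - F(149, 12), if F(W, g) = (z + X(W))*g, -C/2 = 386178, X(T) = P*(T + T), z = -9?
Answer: -771354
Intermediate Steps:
P = -1/4 (P = 1/(-4) = -1/4 ≈ -0.25000)
X(T) = -T/2 (X(T) = -(T + T)/4 = -T/2)
C = -772356 (C = -2*386178 = -772356)
F(W, g) = g*(-9 - W/2) (F(W, g) = (-9 - W/2)*g = g*(-9 - W/2))
C - F(149, 12) = -772356 - (-1)*12*(18 + 149)/2 = -772356 - (-1)*12*167/2 = -772356 - 1*(-1002) = -772356 + 1002 = -771354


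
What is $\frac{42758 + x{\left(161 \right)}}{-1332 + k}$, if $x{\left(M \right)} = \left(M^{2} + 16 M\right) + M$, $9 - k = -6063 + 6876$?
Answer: $- \frac{8927}{267} \approx -33.434$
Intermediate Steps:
$k = -804$ ($k = 9 - \left(-6063 + 6876\right) = 9 - 813 = -804$)
$x{\left(M \right)} = M^{2} + 17 M$
$\frac{42758 + x{\left(161 \right)}}{-1332 + k} = \frac{42758 + 161 \left(17 + 161\right)}{-1332 - 804} = \frac{42758 + 161 \cdot 178}{-2136} = \left(42758 + 28658\right) \left(- \frac{1}{2136}\right) = 71416 \left(- \frac{1}{2136}\right) = - \frac{8927}{267}$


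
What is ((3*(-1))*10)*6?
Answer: -180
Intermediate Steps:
((3*(-1))*10)*6 = -3*10*6 = -30*6 = -180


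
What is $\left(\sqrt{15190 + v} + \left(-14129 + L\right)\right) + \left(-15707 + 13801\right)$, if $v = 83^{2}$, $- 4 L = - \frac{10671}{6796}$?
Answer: $- \frac{435884769}{27184} + \sqrt{22079} \approx -15886.0$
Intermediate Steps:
$L = \frac{10671}{27184}$ ($L = - \frac{\left(-10671\right) \frac{1}{6796}}{4} = \left(- \frac{1}{4}\right) \left(- \frac{10671}{6796}\right) = \frac{10671}{27184} \approx 0.39255$)
$v = 6889$
$\left(\sqrt{15190 + v} + \left(-14129 + L\right)\right) + \left(-15707 + 13801\right) = \left(\sqrt{15190 + 6889} + \left(-14129 + \frac{10671}{27184}\right)\right) + \left(-15707 + 13801\right) = \left(\sqrt{22079} - \frac{384072065}{27184}\right) - 1906 = \left(- \frac{384072065}{27184} + \sqrt{22079}\right) - 1906 = - \frac{435884769}{27184} + \sqrt{22079}$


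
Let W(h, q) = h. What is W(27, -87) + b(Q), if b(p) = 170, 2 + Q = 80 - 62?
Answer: 197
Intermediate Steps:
Q = 16 (Q = -2 + (80 - 62) = -2 + 18 = 16)
W(27, -87) + b(Q) = 27 + 170 = 197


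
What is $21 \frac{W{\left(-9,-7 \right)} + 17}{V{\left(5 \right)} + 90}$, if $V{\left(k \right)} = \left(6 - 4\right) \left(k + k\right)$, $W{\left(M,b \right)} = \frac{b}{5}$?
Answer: $\frac{819}{275} \approx 2.9782$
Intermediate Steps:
$W{\left(M,b \right)} = \frac{b}{5}$ ($W{\left(M,b \right)} = b \frac{1}{5} = \frac{b}{5}$)
$V{\left(k \right)} = 4 k$ ($V{\left(k \right)} = 2 \cdot 2 k = 4 k$)
$21 \frac{W{\left(-9,-7 \right)} + 17}{V{\left(5 \right)} + 90} = 21 \frac{\frac{1}{5} \left(-7\right) + 17}{4 \cdot 5 + 90} = 21 \frac{- \frac{7}{5} + 17}{20 + 90} = 21 \frac{78}{5 \cdot 110} = 21 \cdot \frac{78}{5} \cdot \frac{1}{110} = 21 \cdot \frac{39}{275} = \frac{819}{275}$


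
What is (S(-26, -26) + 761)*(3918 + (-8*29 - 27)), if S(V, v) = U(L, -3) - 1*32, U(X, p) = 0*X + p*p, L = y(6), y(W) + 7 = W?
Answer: 2700342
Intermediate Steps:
y(W) = -7 + W
L = -1 (L = -7 + 6 = -1)
U(X, p) = p² (U(X, p) = 0 + p² = p²)
S(V, v) = -23 (S(V, v) = (-3)² - 1*32 = 9 - 32 = -23)
(S(-26, -26) + 761)*(3918 + (-8*29 - 27)) = (-23 + 761)*(3918 + (-8*29 - 27)) = 738*(3918 + (-232 - 27)) = 738*(3918 - 259) = 738*3659 = 2700342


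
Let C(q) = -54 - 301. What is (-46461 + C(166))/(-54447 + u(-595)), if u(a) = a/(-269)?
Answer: 787094/915353 ≈ 0.85988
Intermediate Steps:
u(a) = -a/269 (u(a) = a*(-1/269) = -a/269)
C(q) = -355
(-46461 + C(166))/(-54447 + u(-595)) = (-46461 - 355)/(-54447 - 1/269*(-595)) = -46816/(-54447 + 595/269) = -46816/(-14645648/269) = -46816*(-269/14645648) = 787094/915353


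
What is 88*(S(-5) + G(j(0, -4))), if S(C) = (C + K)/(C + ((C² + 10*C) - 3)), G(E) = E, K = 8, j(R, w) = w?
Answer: -360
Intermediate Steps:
S(C) = (8 + C)/(-3 + C² + 11*C) (S(C) = (C + 8)/(C + ((C² + 10*C) - 3)) = (8 + C)/(C + (-3 + C² + 10*C)) = (8 + C)/(-3 + C² + 11*C))
88*(S(-5) + G(j(0, -4))) = 88*((8 - 5)/(-3 + (-5)² + 11*(-5)) - 4) = 88*(3/(-3 + 25 - 55) - 4) = 88*(3/(-33) - 4) = 88*(-1/33*3 - 4) = 88*(-1/11 - 4) = 88*(-45/11) = -360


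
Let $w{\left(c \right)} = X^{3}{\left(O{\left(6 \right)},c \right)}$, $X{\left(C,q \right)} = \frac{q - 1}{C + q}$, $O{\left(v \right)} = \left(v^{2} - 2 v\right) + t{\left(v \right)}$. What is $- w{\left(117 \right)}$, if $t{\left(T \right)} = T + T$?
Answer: $- \frac{1560896}{3581577} \approx -0.43581$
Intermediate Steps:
$t{\left(T \right)} = 2 T$
$O{\left(v \right)} = v^{2}$ ($O{\left(v \right)} = \left(v^{2} - 2 v\right) + 2 v = v^{2}$)
$X{\left(C,q \right)} = \frac{-1 + q}{C + q}$
$w{\left(c \right)} = \frac{\left(-1 + c\right)^{3}}{\left(36 + c\right)^{3}}$ ($w{\left(c \right)} = \left(\frac{-1 + c}{6^{2} + c}\right)^{3} = \left(\frac{-1 + c}{36 + c}\right)^{3} = \frac{\left(-1 + c\right)^{3}}{\left(36 + c\right)^{3}}$)
$- w{\left(117 \right)} = - \frac{\left(-1 + 117\right)^{3}}{\left(36 + 117\right)^{3}} = - \frac{116^{3}}{3581577} = - \frac{1560896}{3581577}$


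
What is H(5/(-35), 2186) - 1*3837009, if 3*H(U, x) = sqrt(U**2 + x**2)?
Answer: -3837009 + sqrt(234151205)/21 ≈ -3.8363e+6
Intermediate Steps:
H(U, x) = sqrt(U**2 + x**2)/3
H(5/(-35), 2186) - 1*3837009 = sqrt((5/(-35))**2 + 2186**2)/3 - 1*3837009 = sqrt((-1/35*5)**2 + 4778596)/3 - 3837009 = sqrt((-1/7)**2 + 4778596)/3 - 3837009 = sqrt(1/49 + 4778596)/3 - 3837009 = sqrt(234151205/49)/3 - 3837009 = (sqrt(234151205)/7)/3 - 3837009 = sqrt(234151205)/21 - 3837009 = -3837009 + sqrt(234151205)/21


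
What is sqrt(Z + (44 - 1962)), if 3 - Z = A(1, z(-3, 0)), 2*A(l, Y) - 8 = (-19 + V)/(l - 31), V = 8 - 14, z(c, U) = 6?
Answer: I*sqrt(69099)/6 ≈ 43.811*I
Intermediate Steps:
V = -6
A(l, Y) = 4 - 25/(2*(-31 + l)) (A(l, Y) = 4 + ((-19 - 6)/(l - 31))/2 = 4 + (-25/(-31 + l))/2 = 4 - 25/(2*(-31 + l)))
Z = -17/12 (Z = 3 - (-273 + 8*1)/(2*(-31 + 1)) = 3 - (-273 + 8)/(2*(-30)) = 3 - (-1)*(-265)/(2*30) = 3 - 1*53/12 = 3 - 53/12 = -17/12 ≈ -1.4167)
sqrt(Z + (44 - 1962)) = sqrt(-17/12 + (44 - 1962)) = sqrt(-17/12 - 1918) = sqrt(-23033/12) = I*sqrt(69099)/6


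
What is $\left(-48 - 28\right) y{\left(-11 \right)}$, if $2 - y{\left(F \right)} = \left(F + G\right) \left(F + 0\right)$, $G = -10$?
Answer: $17404$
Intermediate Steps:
$y{\left(F \right)} = 2 - F \left(-10 + F\right)$ ($y{\left(F \right)} = 2 - \left(F - 10\right) \left(F + 0\right) = 2 - \left(-10 + F\right) F = 2 - F \left(-10 + F\right)$)
$\left(-48 - 28\right) y{\left(-11 \right)} = \left(-48 - 28\right) \left(2 - \left(-11\right)^{2} + 10 \left(-11\right)\right) = - 76 \left(2 - 121 - 110\right) = \left(-76\right) \left(-229\right) = 17404$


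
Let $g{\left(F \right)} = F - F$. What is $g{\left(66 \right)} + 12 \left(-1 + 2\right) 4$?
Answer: $48$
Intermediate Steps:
$g{\left(F \right)} = 0$
$g{\left(66 \right)} + 12 \left(-1 + 2\right) 4 = 0 + 12 \left(-1 + 2\right) 4 = 0 + 12 \cdot 1 \cdot 4 = 0 + 12 \cdot 4 = 0 + 48 = 48$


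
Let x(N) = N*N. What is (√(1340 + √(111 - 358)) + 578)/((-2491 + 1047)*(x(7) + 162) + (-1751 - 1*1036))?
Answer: -578/307471 - √(1340 + I*√247)/307471 ≈ -0.0019989 - 6.9816e-7*I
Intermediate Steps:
x(N) = N²
(√(1340 + √(111 - 358)) + 578)/((-2491 + 1047)*(x(7) + 162) + (-1751 - 1*1036)) = (√(1340 + √(111 - 358)) + 578)/((-2491 + 1047)*(7² + 162) + (-1751 - 1*1036)) = (√(1340 + √(-247)) + 578)/(-1444*(49 + 162) + (-1751 - 1036)) = (√(1340 + I*√247) + 578)/(-1444*211 - 2787) = (578 + √(1340 + I*√247))/(-304684 - 2787) = (578 + √(1340 + I*√247))/(-307471) = (578 + √(1340 + I*√247))*(-1/307471) = -578/307471 - √(1340 + I*√247)/307471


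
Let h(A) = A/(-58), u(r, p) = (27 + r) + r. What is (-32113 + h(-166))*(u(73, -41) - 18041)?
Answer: 16638574392/29 ≈ 5.7374e+8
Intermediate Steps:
u(r, p) = 27 + 2*r
h(A) = -A/58 (h(A) = A*(-1/58) = -A/58)
(-32113 + h(-166))*(u(73, -41) - 18041) = (-32113 - 1/58*(-166))*((27 + 2*73) - 18041) = (-32113 + 83/29)*((27 + 146) - 18041) = -931194*(173 - 18041)/29 = -931194/29*(-17868) = 16638574392/29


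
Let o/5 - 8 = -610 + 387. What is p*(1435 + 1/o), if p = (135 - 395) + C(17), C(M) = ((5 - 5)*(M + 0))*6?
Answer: -80216448/215 ≈ -3.7310e+5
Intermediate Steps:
o = -1075 (o = 40 + 5*(-610 + 387) = 40 + 5*(-223) = 40 - 1115 = -1075)
C(M) = 0 (C(M) = (0*M)*6 = 0*6 = 0)
p = -260 (p = (135 - 395) + 0 = -260 + 0 = -260)
p*(1435 + 1/o) = -260*(1435 + 1/(-1075)) = -260*(1435 - 1/1075) = -260*1542624/1075 = -80216448/215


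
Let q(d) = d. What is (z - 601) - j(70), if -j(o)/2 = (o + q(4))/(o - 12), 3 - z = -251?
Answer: -9989/29 ≈ -344.45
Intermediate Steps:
z = 254 (z = 3 - 1*(-251) = 3 + 251 = 254)
j(o) = -2*(4 + o)/(-12 + o) (j(o) = -2*(o + 4)/(o - 12) = -2*(4 + o)/(-12 + o))
(z - 601) - j(70) = (254 - 601) - 2*(-4 - 1*70)/(-12 + 70) = -347 - 2*(-4 - 70)/58 = -347 - 2*(-74)/58 = -347 - 1*(-74/29) = -347 + 74/29 = -9989/29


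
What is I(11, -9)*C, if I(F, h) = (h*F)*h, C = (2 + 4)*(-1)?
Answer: -5346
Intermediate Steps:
C = -6 (C = 6*(-1) = -6)
I(F, h) = F*h² (I(F, h) = (F*h)*h = F*h²)
I(11, -9)*C = (11*(-9)²)*(-6) = (11*81)*(-6) = 891*(-6) = -5346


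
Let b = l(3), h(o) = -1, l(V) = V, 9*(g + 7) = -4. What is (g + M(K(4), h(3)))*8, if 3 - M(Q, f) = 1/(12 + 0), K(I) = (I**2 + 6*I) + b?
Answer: -326/9 ≈ -36.222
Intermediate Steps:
g = -67/9 (g = -7 + (1/9)*(-4) = -7 - 4/9 = -67/9 ≈ -7.4444)
b = 3
K(I) = 3 + I**2 + 6*I (K(I) = (I**2 + 6*I) + 3 = 3 + I**2 + 6*I)
M(Q, f) = 35/12 (M(Q, f) = 3 - 1/(12 + 0) = 3 - 1/12 = 35/12)
(g + M(K(4), h(3)))*8 = (-67/9 + 35/12)*8 = -163/36*8 = -326/9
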